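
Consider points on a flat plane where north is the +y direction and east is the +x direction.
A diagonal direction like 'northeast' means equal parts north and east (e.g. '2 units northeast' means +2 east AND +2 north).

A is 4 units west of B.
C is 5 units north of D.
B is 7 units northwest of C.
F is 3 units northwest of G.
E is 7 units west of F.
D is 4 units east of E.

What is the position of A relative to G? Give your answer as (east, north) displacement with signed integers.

Answer: A is at (east=-17, north=15) relative to G.

Derivation:
Place G at the origin (east=0, north=0).
  F is 3 units northwest of G: delta (east=-3, north=+3); F at (east=-3, north=3).
  E is 7 units west of F: delta (east=-7, north=+0); E at (east=-10, north=3).
  D is 4 units east of E: delta (east=+4, north=+0); D at (east=-6, north=3).
  C is 5 units north of D: delta (east=+0, north=+5); C at (east=-6, north=8).
  B is 7 units northwest of C: delta (east=-7, north=+7); B at (east=-13, north=15).
  A is 4 units west of B: delta (east=-4, north=+0); A at (east=-17, north=15).
Therefore A relative to G: (east=-17, north=15).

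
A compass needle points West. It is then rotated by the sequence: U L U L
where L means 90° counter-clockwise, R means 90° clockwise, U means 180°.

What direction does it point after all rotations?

Start: West
  U (U-turn (180°)) -> East
  L (left (90° counter-clockwise)) -> North
  U (U-turn (180°)) -> South
  L (left (90° counter-clockwise)) -> East
Final: East

Answer: Final heading: East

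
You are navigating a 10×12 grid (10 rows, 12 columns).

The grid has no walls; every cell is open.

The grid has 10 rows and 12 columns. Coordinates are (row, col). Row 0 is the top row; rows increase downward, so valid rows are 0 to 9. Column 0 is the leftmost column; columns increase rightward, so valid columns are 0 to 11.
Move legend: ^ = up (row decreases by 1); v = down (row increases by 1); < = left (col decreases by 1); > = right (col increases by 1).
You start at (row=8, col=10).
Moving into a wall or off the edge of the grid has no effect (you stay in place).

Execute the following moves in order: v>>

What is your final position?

Start: (row=8, col=10)
  v (down): (row=8, col=10) -> (row=9, col=10)
  > (right): (row=9, col=10) -> (row=9, col=11)
  > (right): blocked, stay at (row=9, col=11)
Final: (row=9, col=11)

Answer: Final position: (row=9, col=11)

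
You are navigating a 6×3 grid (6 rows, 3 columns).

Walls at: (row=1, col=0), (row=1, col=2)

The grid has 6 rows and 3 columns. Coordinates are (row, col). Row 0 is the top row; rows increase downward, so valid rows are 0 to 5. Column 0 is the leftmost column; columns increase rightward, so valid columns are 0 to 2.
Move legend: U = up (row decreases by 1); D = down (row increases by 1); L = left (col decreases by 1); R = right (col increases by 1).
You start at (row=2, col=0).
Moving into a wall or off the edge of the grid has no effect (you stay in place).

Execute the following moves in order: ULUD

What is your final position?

Answer: Final position: (row=3, col=0)

Derivation:
Start: (row=2, col=0)
  U (up): blocked, stay at (row=2, col=0)
  L (left): blocked, stay at (row=2, col=0)
  U (up): blocked, stay at (row=2, col=0)
  D (down): (row=2, col=0) -> (row=3, col=0)
Final: (row=3, col=0)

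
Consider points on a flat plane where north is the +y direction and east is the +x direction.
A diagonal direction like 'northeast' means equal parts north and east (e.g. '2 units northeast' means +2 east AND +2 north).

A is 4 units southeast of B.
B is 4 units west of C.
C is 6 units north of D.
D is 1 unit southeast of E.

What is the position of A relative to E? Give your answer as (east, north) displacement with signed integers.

Answer: A is at (east=1, north=1) relative to E.

Derivation:
Place E at the origin (east=0, north=0).
  D is 1 unit southeast of E: delta (east=+1, north=-1); D at (east=1, north=-1).
  C is 6 units north of D: delta (east=+0, north=+6); C at (east=1, north=5).
  B is 4 units west of C: delta (east=-4, north=+0); B at (east=-3, north=5).
  A is 4 units southeast of B: delta (east=+4, north=-4); A at (east=1, north=1).
Therefore A relative to E: (east=1, north=1).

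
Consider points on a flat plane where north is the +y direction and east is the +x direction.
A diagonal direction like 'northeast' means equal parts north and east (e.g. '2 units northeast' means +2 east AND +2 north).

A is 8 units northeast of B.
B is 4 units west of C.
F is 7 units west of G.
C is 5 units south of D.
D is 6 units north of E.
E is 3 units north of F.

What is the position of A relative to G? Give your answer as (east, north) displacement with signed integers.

Answer: A is at (east=-3, north=12) relative to G.

Derivation:
Place G at the origin (east=0, north=0).
  F is 7 units west of G: delta (east=-7, north=+0); F at (east=-7, north=0).
  E is 3 units north of F: delta (east=+0, north=+3); E at (east=-7, north=3).
  D is 6 units north of E: delta (east=+0, north=+6); D at (east=-7, north=9).
  C is 5 units south of D: delta (east=+0, north=-5); C at (east=-7, north=4).
  B is 4 units west of C: delta (east=-4, north=+0); B at (east=-11, north=4).
  A is 8 units northeast of B: delta (east=+8, north=+8); A at (east=-3, north=12).
Therefore A relative to G: (east=-3, north=12).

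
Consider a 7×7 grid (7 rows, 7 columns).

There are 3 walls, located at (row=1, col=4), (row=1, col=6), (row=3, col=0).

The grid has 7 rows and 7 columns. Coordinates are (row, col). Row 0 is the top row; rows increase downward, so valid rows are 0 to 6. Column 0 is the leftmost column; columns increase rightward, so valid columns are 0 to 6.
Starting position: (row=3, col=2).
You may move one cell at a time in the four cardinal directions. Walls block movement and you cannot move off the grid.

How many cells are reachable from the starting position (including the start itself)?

BFS flood-fill from (row=3, col=2):
  Distance 0: (row=3, col=2)
  Distance 1: (row=2, col=2), (row=3, col=1), (row=3, col=3), (row=4, col=2)
  Distance 2: (row=1, col=2), (row=2, col=1), (row=2, col=3), (row=3, col=4), (row=4, col=1), (row=4, col=3), (row=5, col=2)
  Distance 3: (row=0, col=2), (row=1, col=1), (row=1, col=3), (row=2, col=0), (row=2, col=4), (row=3, col=5), (row=4, col=0), (row=4, col=4), (row=5, col=1), (row=5, col=3), (row=6, col=2)
  Distance 4: (row=0, col=1), (row=0, col=3), (row=1, col=0), (row=2, col=5), (row=3, col=6), (row=4, col=5), (row=5, col=0), (row=5, col=4), (row=6, col=1), (row=6, col=3)
  Distance 5: (row=0, col=0), (row=0, col=4), (row=1, col=5), (row=2, col=6), (row=4, col=6), (row=5, col=5), (row=6, col=0), (row=6, col=4)
  Distance 6: (row=0, col=5), (row=5, col=6), (row=6, col=5)
  Distance 7: (row=0, col=6), (row=6, col=6)
Total reachable: 46 (grid has 46 open cells total)

Answer: Reachable cells: 46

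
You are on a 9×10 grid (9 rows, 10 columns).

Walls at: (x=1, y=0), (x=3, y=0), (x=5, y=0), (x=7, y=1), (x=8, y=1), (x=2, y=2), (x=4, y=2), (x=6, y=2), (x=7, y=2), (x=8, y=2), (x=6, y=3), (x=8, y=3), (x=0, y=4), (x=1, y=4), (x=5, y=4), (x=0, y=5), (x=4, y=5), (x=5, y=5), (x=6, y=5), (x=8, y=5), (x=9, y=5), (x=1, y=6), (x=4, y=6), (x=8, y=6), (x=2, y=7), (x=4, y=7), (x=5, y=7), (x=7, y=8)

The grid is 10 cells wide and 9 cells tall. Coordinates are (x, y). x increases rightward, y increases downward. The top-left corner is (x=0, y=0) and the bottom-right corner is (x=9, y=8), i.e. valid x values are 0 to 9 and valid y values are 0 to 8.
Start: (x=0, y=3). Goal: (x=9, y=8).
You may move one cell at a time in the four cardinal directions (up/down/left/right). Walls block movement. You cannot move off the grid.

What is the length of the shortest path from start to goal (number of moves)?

BFS from (x=0, y=3) until reaching (x=9, y=8):
  Distance 0: (x=0, y=3)
  Distance 1: (x=0, y=2), (x=1, y=3)
  Distance 2: (x=0, y=1), (x=1, y=2), (x=2, y=3)
  Distance 3: (x=0, y=0), (x=1, y=1), (x=3, y=3), (x=2, y=4)
  Distance 4: (x=2, y=1), (x=3, y=2), (x=4, y=3), (x=3, y=4), (x=2, y=5)
  Distance 5: (x=2, y=0), (x=3, y=1), (x=5, y=3), (x=4, y=4), (x=1, y=5), (x=3, y=5), (x=2, y=6)
  Distance 6: (x=4, y=1), (x=5, y=2), (x=3, y=6)
  Distance 7: (x=4, y=0), (x=5, y=1), (x=3, y=7)
  Distance 8: (x=6, y=1), (x=3, y=8)
  Distance 9: (x=6, y=0), (x=2, y=8), (x=4, y=8)
  Distance 10: (x=7, y=0), (x=1, y=8), (x=5, y=8)
  Distance 11: (x=8, y=0), (x=1, y=7), (x=0, y=8), (x=6, y=8)
  Distance 12: (x=9, y=0), (x=0, y=7), (x=6, y=7)
  Distance 13: (x=9, y=1), (x=0, y=6), (x=6, y=6), (x=7, y=7)
  Distance 14: (x=9, y=2), (x=5, y=6), (x=7, y=6), (x=8, y=7)
  Distance 15: (x=9, y=3), (x=7, y=5), (x=9, y=7), (x=8, y=8)
  Distance 16: (x=7, y=4), (x=9, y=4), (x=9, y=6), (x=9, y=8)  <- goal reached here
One shortest path (16 moves): (x=0, y=3) -> (x=1, y=3) -> (x=2, y=3) -> (x=3, y=3) -> (x=3, y=4) -> (x=3, y=5) -> (x=3, y=6) -> (x=3, y=7) -> (x=3, y=8) -> (x=4, y=8) -> (x=5, y=8) -> (x=6, y=8) -> (x=6, y=7) -> (x=7, y=7) -> (x=8, y=7) -> (x=9, y=7) -> (x=9, y=8)

Answer: Shortest path length: 16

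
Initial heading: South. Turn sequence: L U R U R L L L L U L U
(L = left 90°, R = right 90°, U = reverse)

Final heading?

Start: South
  L (left (90° counter-clockwise)) -> East
  U (U-turn (180°)) -> West
  R (right (90° clockwise)) -> North
  U (U-turn (180°)) -> South
  R (right (90° clockwise)) -> West
  L (left (90° counter-clockwise)) -> South
  L (left (90° counter-clockwise)) -> East
  L (left (90° counter-clockwise)) -> North
  L (left (90° counter-clockwise)) -> West
  U (U-turn (180°)) -> East
  L (left (90° counter-clockwise)) -> North
  U (U-turn (180°)) -> South
Final: South

Answer: Final heading: South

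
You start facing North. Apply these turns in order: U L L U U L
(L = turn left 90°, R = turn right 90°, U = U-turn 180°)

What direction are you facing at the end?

Start: North
  U (U-turn (180°)) -> South
  L (left (90° counter-clockwise)) -> East
  L (left (90° counter-clockwise)) -> North
  U (U-turn (180°)) -> South
  U (U-turn (180°)) -> North
  L (left (90° counter-clockwise)) -> West
Final: West

Answer: Final heading: West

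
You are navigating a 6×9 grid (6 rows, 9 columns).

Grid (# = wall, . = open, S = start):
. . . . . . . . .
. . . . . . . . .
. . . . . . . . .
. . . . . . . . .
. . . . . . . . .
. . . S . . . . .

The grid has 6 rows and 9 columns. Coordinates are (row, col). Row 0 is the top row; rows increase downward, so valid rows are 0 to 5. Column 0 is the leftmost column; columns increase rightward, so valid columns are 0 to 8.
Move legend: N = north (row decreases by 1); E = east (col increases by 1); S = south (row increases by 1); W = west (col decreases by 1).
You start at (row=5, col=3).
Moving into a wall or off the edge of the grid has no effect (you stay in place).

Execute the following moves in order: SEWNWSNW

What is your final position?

Answer: Final position: (row=4, col=1)

Derivation:
Start: (row=5, col=3)
  S (south): blocked, stay at (row=5, col=3)
  E (east): (row=5, col=3) -> (row=5, col=4)
  W (west): (row=5, col=4) -> (row=5, col=3)
  N (north): (row=5, col=3) -> (row=4, col=3)
  W (west): (row=4, col=3) -> (row=4, col=2)
  S (south): (row=4, col=2) -> (row=5, col=2)
  N (north): (row=5, col=2) -> (row=4, col=2)
  W (west): (row=4, col=2) -> (row=4, col=1)
Final: (row=4, col=1)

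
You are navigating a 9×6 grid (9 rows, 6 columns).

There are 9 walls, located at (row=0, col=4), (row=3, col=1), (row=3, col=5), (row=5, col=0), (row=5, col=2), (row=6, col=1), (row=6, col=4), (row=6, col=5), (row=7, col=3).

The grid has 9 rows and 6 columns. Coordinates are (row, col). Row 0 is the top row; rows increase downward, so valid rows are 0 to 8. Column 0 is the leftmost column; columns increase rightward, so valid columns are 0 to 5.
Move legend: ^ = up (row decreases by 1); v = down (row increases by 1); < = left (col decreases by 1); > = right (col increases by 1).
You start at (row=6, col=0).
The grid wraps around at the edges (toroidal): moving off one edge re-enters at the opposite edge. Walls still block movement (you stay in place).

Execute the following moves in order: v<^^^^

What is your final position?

Start: (row=6, col=0)
  v (down): (row=6, col=0) -> (row=7, col=0)
  < (left): (row=7, col=0) -> (row=7, col=5)
  [×4]^ (up): blocked, stay at (row=7, col=5)
Final: (row=7, col=5)

Answer: Final position: (row=7, col=5)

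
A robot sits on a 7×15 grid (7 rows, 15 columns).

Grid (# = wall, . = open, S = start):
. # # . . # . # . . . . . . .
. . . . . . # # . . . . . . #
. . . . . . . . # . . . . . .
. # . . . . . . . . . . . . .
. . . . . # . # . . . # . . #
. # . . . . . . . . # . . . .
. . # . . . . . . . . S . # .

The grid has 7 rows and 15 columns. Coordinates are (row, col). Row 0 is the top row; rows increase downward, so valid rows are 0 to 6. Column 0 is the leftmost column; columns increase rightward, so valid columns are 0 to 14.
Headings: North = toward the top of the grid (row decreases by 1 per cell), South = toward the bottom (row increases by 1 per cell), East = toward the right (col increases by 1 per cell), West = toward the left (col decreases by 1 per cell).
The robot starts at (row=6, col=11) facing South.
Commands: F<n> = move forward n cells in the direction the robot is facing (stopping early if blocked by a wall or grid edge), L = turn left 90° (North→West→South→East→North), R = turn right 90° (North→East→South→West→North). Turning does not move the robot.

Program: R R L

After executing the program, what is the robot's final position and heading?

Start: (row=6, col=11), facing South
  R: turn right, now facing West
  R: turn right, now facing North
  L: turn left, now facing West
Final: (row=6, col=11), facing West

Answer: Final position: (row=6, col=11), facing West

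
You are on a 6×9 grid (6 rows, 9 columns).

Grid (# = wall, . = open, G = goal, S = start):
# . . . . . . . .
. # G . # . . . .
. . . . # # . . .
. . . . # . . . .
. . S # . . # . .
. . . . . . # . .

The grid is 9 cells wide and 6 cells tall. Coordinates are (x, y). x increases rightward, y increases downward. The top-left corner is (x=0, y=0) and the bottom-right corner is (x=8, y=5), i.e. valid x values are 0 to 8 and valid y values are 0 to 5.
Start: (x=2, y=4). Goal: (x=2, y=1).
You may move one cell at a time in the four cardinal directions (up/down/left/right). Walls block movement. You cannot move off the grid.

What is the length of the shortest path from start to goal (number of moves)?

Answer: Shortest path length: 3

Derivation:
BFS from (x=2, y=4) until reaching (x=2, y=1):
  Distance 0: (x=2, y=4)
  Distance 1: (x=2, y=3), (x=1, y=4), (x=2, y=5)
  Distance 2: (x=2, y=2), (x=1, y=3), (x=3, y=3), (x=0, y=4), (x=1, y=5), (x=3, y=5)
  Distance 3: (x=2, y=1), (x=1, y=2), (x=3, y=2), (x=0, y=3), (x=0, y=5), (x=4, y=5)  <- goal reached here
One shortest path (3 moves): (x=2, y=4) -> (x=2, y=3) -> (x=2, y=2) -> (x=2, y=1)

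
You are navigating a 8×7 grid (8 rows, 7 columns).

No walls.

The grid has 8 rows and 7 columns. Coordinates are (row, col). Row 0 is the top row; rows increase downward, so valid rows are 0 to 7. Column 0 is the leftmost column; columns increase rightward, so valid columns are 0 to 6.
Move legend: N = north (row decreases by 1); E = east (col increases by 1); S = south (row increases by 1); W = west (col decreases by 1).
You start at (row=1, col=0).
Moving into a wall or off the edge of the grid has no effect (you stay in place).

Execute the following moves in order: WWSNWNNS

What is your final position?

Start: (row=1, col=0)
  W (west): blocked, stay at (row=1, col=0)
  W (west): blocked, stay at (row=1, col=0)
  S (south): (row=1, col=0) -> (row=2, col=0)
  N (north): (row=2, col=0) -> (row=1, col=0)
  W (west): blocked, stay at (row=1, col=0)
  N (north): (row=1, col=0) -> (row=0, col=0)
  N (north): blocked, stay at (row=0, col=0)
  S (south): (row=0, col=0) -> (row=1, col=0)
Final: (row=1, col=0)

Answer: Final position: (row=1, col=0)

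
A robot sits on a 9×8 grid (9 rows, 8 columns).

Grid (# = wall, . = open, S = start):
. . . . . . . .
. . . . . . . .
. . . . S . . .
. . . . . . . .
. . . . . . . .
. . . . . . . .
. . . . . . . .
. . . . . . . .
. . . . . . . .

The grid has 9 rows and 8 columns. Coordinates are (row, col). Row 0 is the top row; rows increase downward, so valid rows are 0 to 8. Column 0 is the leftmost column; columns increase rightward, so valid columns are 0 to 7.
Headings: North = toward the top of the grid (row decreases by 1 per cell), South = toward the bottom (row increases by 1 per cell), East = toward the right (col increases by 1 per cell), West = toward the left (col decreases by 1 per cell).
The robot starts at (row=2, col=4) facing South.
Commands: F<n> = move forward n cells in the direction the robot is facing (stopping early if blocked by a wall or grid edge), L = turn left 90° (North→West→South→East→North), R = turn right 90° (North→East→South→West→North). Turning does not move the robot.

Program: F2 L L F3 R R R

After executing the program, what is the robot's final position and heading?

Start: (row=2, col=4), facing South
  F2: move forward 2, now at (row=4, col=4)
  L: turn left, now facing East
  L: turn left, now facing North
  F3: move forward 3, now at (row=1, col=4)
  R: turn right, now facing East
  R: turn right, now facing South
  R: turn right, now facing West
Final: (row=1, col=4), facing West

Answer: Final position: (row=1, col=4), facing West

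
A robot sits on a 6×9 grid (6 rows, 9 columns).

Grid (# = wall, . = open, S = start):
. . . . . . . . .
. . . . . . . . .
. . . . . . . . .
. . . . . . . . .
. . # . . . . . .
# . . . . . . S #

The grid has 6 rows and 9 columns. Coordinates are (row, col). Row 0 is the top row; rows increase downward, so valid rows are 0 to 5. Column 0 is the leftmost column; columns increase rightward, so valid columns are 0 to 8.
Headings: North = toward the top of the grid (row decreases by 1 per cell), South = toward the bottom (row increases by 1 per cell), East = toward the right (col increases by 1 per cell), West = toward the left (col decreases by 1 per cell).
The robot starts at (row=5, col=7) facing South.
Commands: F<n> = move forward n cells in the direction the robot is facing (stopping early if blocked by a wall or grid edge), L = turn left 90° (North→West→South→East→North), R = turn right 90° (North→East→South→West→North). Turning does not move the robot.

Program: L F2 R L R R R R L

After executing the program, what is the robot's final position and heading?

Answer: Final position: (row=5, col=7), facing North

Derivation:
Start: (row=5, col=7), facing South
  L: turn left, now facing East
  F2: move forward 0/2 (blocked), now at (row=5, col=7)
  R: turn right, now facing South
  L: turn left, now facing East
  R: turn right, now facing South
  R: turn right, now facing West
  R: turn right, now facing North
  R: turn right, now facing East
  L: turn left, now facing North
Final: (row=5, col=7), facing North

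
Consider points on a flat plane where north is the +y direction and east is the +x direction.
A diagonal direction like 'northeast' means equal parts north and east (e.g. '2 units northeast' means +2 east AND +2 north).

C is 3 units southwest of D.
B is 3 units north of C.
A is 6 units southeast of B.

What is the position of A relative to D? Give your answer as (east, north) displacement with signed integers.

Answer: A is at (east=3, north=-6) relative to D.

Derivation:
Place D at the origin (east=0, north=0).
  C is 3 units southwest of D: delta (east=-3, north=-3); C at (east=-3, north=-3).
  B is 3 units north of C: delta (east=+0, north=+3); B at (east=-3, north=0).
  A is 6 units southeast of B: delta (east=+6, north=-6); A at (east=3, north=-6).
Therefore A relative to D: (east=3, north=-6).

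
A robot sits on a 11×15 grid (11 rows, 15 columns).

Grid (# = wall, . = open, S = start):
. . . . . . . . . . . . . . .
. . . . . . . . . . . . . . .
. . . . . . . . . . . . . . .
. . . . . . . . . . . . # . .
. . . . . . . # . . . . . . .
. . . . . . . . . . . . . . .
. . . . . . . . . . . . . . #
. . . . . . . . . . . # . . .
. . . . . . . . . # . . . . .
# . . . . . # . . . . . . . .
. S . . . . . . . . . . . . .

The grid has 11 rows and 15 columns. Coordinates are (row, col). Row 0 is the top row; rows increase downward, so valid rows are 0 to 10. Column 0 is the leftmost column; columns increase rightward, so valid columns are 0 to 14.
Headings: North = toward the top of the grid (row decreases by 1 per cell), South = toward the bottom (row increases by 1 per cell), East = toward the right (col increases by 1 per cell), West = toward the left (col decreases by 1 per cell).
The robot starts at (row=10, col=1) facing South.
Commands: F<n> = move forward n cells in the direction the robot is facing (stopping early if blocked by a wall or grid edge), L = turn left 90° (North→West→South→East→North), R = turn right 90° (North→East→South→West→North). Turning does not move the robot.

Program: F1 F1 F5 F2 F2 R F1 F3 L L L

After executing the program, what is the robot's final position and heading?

Start: (row=10, col=1), facing South
  F1: move forward 0/1 (blocked), now at (row=10, col=1)
  F1: move forward 0/1 (blocked), now at (row=10, col=1)
  F5: move forward 0/5 (blocked), now at (row=10, col=1)
  F2: move forward 0/2 (blocked), now at (row=10, col=1)
  F2: move forward 0/2 (blocked), now at (row=10, col=1)
  R: turn right, now facing West
  F1: move forward 1, now at (row=10, col=0)
  F3: move forward 0/3 (blocked), now at (row=10, col=0)
  L: turn left, now facing South
  L: turn left, now facing East
  L: turn left, now facing North
Final: (row=10, col=0), facing North

Answer: Final position: (row=10, col=0), facing North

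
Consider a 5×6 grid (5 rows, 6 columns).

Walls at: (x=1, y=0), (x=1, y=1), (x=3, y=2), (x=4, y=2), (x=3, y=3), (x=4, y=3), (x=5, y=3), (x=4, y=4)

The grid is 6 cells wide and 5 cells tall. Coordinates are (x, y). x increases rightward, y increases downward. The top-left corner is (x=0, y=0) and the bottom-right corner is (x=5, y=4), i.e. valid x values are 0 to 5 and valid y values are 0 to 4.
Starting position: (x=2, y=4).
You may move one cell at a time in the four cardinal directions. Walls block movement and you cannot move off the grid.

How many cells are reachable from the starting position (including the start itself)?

Answer: Reachable cells: 21

Derivation:
BFS flood-fill from (x=2, y=4):
  Distance 0: (x=2, y=4)
  Distance 1: (x=2, y=3), (x=1, y=4), (x=3, y=4)
  Distance 2: (x=2, y=2), (x=1, y=3), (x=0, y=4)
  Distance 3: (x=2, y=1), (x=1, y=2), (x=0, y=3)
  Distance 4: (x=2, y=0), (x=3, y=1), (x=0, y=2)
  Distance 5: (x=3, y=0), (x=0, y=1), (x=4, y=1)
  Distance 6: (x=0, y=0), (x=4, y=0), (x=5, y=1)
  Distance 7: (x=5, y=0), (x=5, y=2)
Total reachable: 21 (grid has 22 open cells total)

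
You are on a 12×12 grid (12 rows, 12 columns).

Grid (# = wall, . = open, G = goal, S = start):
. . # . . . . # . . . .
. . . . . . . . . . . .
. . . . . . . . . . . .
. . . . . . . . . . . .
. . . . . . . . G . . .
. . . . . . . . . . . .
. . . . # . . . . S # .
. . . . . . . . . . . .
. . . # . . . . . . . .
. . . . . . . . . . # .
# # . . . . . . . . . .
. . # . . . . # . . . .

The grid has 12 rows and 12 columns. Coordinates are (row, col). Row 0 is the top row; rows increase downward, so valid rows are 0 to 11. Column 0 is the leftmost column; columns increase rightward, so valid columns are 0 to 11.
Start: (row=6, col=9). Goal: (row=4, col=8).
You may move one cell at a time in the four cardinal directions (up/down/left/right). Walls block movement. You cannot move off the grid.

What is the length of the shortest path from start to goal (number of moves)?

Answer: Shortest path length: 3

Derivation:
BFS from (row=6, col=9) until reaching (row=4, col=8):
  Distance 0: (row=6, col=9)
  Distance 1: (row=5, col=9), (row=6, col=8), (row=7, col=9)
  Distance 2: (row=4, col=9), (row=5, col=8), (row=5, col=10), (row=6, col=7), (row=7, col=8), (row=7, col=10), (row=8, col=9)
  Distance 3: (row=3, col=9), (row=4, col=8), (row=4, col=10), (row=5, col=7), (row=5, col=11), (row=6, col=6), (row=7, col=7), (row=7, col=11), (row=8, col=8), (row=8, col=10), (row=9, col=9)  <- goal reached here
One shortest path (3 moves): (row=6, col=9) -> (row=6, col=8) -> (row=5, col=8) -> (row=4, col=8)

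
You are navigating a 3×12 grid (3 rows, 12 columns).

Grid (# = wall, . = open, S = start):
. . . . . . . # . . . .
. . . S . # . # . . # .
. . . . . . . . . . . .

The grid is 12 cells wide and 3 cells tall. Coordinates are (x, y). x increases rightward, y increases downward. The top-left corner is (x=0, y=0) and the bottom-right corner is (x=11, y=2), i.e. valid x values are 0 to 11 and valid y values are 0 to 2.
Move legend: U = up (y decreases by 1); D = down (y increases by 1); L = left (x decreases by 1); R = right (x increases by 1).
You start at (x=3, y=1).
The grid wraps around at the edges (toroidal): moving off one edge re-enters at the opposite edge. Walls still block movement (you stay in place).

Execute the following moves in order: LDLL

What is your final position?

Answer: Final position: (x=0, y=2)

Derivation:
Start: (x=3, y=1)
  L (left): (x=3, y=1) -> (x=2, y=1)
  D (down): (x=2, y=1) -> (x=2, y=2)
  L (left): (x=2, y=2) -> (x=1, y=2)
  L (left): (x=1, y=2) -> (x=0, y=2)
Final: (x=0, y=2)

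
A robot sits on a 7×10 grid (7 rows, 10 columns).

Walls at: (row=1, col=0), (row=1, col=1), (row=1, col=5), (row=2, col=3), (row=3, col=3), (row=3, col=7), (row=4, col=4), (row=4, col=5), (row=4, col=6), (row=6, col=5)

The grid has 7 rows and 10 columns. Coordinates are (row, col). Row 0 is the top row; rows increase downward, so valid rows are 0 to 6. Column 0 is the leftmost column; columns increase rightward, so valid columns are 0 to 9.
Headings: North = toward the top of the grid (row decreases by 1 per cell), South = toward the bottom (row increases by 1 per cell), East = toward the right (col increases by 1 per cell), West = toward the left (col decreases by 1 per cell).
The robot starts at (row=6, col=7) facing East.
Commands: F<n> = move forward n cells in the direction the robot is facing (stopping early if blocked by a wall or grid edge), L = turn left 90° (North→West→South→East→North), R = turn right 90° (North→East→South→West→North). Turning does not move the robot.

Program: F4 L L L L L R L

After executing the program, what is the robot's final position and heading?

Answer: Final position: (row=6, col=9), facing North

Derivation:
Start: (row=6, col=7), facing East
  F4: move forward 2/4 (blocked), now at (row=6, col=9)
  L: turn left, now facing North
  L: turn left, now facing West
  L: turn left, now facing South
  L: turn left, now facing East
  L: turn left, now facing North
  R: turn right, now facing East
  L: turn left, now facing North
Final: (row=6, col=9), facing North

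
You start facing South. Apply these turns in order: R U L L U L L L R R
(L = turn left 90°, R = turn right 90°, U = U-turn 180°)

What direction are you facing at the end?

Start: South
  R (right (90° clockwise)) -> West
  U (U-turn (180°)) -> East
  L (left (90° counter-clockwise)) -> North
  L (left (90° counter-clockwise)) -> West
  U (U-turn (180°)) -> East
  L (left (90° counter-clockwise)) -> North
  L (left (90° counter-clockwise)) -> West
  L (left (90° counter-clockwise)) -> South
  R (right (90° clockwise)) -> West
  R (right (90° clockwise)) -> North
Final: North

Answer: Final heading: North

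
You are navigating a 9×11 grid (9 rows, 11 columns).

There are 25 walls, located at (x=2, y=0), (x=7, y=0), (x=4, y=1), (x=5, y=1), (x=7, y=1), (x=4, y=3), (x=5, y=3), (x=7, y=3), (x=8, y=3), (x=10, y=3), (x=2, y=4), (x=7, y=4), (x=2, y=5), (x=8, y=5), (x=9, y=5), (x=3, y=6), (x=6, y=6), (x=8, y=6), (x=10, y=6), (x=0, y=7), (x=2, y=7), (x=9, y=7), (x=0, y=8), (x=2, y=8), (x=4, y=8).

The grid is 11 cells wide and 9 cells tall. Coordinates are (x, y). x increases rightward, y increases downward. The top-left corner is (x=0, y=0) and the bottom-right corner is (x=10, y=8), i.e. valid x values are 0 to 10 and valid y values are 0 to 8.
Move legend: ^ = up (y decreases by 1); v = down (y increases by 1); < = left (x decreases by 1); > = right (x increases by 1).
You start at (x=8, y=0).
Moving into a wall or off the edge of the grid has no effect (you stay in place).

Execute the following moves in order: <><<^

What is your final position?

Answer: Final position: (x=8, y=0)

Derivation:
Start: (x=8, y=0)
  < (left): blocked, stay at (x=8, y=0)
  > (right): (x=8, y=0) -> (x=9, y=0)
  < (left): (x=9, y=0) -> (x=8, y=0)
  < (left): blocked, stay at (x=8, y=0)
  ^ (up): blocked, stay at (x=8, y=0)
Final: (x=8, y=0)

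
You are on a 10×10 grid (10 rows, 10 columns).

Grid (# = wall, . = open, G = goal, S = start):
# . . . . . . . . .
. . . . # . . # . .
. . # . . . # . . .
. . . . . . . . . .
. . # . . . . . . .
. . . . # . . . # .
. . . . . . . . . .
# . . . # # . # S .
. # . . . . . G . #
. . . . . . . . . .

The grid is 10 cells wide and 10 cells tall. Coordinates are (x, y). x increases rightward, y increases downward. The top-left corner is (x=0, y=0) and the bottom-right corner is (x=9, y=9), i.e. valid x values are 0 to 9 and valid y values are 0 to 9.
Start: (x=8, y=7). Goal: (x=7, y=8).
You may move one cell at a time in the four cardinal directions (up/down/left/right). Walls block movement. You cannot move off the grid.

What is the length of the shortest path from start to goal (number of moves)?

BFS from (x=8, y=7) until reaching (x=7, y=8):
  Distance 0: (x=8, y=7)
  Distance 1: (x=8, y=6), (x=9, y=7), (x=8, y=8)
  Distance 2: (x=7, y=6), (x=9, y=6), (x=7, y=8), (x=8, y=9)  <- goal reached here
One shortest path (2 moves): (x=8, y=7) -> (x=8, y=8) -> (x=7, y=8)

Answer: Shortest path length: 2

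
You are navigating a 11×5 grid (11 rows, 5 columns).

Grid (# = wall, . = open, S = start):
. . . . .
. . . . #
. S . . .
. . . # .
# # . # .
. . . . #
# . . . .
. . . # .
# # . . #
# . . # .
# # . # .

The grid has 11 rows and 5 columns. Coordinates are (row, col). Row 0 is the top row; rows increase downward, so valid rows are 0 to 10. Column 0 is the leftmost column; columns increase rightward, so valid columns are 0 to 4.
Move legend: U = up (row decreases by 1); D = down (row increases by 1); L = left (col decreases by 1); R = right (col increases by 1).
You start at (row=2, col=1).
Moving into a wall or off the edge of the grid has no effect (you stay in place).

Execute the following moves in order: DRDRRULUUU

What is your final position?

Start: (row=2, col=1)
  D (down): (row=2, col=1) -> (row=3, col=1)
  R (right): (row=3, col=1) -> (row=3, col=2)
  D (down): (row=3, col=2) -> (row=4, col=2)
  R (right): blocked, stay at (row=4, col=2)
  R (right): blocked, stay at (row=4, col=2)
  U (up): (row=4, col=2) -> (row=3, col=2)
  L (left): (row=3, col=2) -> (row=3, col=1)
  U (up): (row=3, col=1) -> (row=2, col=1)
  U (up): (row=2, col=1) -> (row=1, col=1)
  U (up): (row=1, col=1) -> (row=0, col=1)
Final: (row=0, col=1)

Answer: Final position: (row=0, col=1)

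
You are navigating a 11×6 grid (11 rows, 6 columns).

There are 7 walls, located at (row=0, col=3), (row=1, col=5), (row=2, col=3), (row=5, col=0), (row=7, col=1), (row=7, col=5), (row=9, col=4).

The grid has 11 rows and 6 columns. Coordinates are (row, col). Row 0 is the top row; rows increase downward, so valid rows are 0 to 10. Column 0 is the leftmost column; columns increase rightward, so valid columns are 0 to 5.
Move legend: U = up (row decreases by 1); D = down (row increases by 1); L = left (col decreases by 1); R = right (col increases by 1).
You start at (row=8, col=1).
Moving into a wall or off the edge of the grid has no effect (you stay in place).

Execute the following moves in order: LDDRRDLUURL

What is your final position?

Start: (row=8, col=1)
  L (left): (row=8, col=1) -> (row=8, col=0)
  D (down): (row=8, col=0) -> (row=9, col=0)
  D (down): (row=9, col=0) -> (row=10, col=0)
  R (right): (row=10, col=0) -> (row=10, col=1)
  R (right): (row=10, col=1) -> (row=10, col=2)
  D (down): blocked, stay at (row=10, col=2)
  L (left): (row=10, col=2) -> (row=10, col=1)
  U (up): (row=10, col=1) -> (row=9, col=1)
  U (up): (row=9, col=1) -> (row=8, col=1)
  R (right): (row=8, col=1) -> (row=8, col=2)
  L (left): (row=8, col=2) -> (row=8, col=1)
Final: (row=8, col=1)

Answer: Final position: (row=8, col=1)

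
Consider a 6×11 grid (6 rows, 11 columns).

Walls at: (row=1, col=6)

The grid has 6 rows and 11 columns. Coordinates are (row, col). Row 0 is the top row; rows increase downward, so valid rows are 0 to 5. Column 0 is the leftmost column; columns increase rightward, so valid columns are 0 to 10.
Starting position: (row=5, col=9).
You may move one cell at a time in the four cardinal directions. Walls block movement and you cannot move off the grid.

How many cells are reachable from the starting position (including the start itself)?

BFS flood-fill from (row=5, col=9):
  Distance 0: (row=5, col=9)
  Distance 1: (row=4, col=9), (row=5, col=8), (row=5, col=10)
  Distance 2: (row=3, col=9), (row=4, col=8), (row=4, col=10), (row=5, col=7)
  Distance 3: (row=2, col=9), (row=3, col=8), (row=3, col=10), (row=4, col=7), (row=5, col=6)
  Distance 4: (row=1, col=9), (row=2, col=8), (row=2, col=10), (row=3, col=7), (row=4, col=6), (row=5, col=5)
  Distance 5: (row=0, col=9), (row=1, col=8), (row=1, col=10), (row=2, col=7), (row=3, col=6), (row=4, col=5), (row=5, col=4)
  Distance 6: (row=0, col=8), (row=0, col=10), (row=1, col=7), (row=2, col=6), (row=3, col=5), (row=4, col=4), (row=5, col=3)
  Distance 7: (row=0, col=7), (row=2, col=5), (row=3, col=4), (row=4, col=3), (row=5, col=2)
  Distance 8: (row=0, col=6), (row=1, col=5), (row=2, col=4), (row=3, col=3), (row=4, col=2), (row=5, col=1)
  Distance 9: (row=0, col=5), (row=1, col=4), (row=2, col=3), (row=3, col=2), (row=4, col=1), (row=5, col=0)
  Distance 10: (row=0, col=4), (row=1, col=3), (row=2, col=2), (row=3, col=1), (row=4, col=0)
  Distance 11: (row=0, col=3), (row=1, col=2), (row=2, col=1), (row=3, col=0)
  Distance 12: (row=0, col=2), (row=1, col=1), (row=2, col=0)
  Distance 13: (row=0, col=1), (row=1, col=0)
  Distance 14: (row=0, col=0)
Total reachable: 65 (grid has 65 open cells total)

Answer: Reachable cells: 65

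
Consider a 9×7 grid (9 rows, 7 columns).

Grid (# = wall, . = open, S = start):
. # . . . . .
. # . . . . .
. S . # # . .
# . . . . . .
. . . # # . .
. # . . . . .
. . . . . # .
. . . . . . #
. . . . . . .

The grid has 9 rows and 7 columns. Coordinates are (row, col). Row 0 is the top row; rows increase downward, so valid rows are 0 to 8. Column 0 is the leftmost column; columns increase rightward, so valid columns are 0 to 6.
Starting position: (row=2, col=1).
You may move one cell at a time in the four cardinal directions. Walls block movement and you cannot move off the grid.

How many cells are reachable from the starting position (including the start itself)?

BFS flood-fill from (row=2, col=1):
  Distance 0: (row=2, col=1)
  Distance 1: (row=2, col=0), (row=2, col=2), (row=3, col=1)
  Distance 2: (row=1, col=0), (row=1, col=2), (row=3, col=2), (row=4, col=1)
  Distance 3: (row=0, col=0), (row=0, col=2), (row=1, col=3), (row=3, col=3), (row=4, col=0), (row=4, col=2)
  Distance 4: (row=0, col=3), (row=1, col=4), (row=3, col=4), (row=5, col=0), (row=5, col=2)
  Distance 5: (row=0, col=4), (row=1, col=5), (row=3, col=5), (row=5, col=3), (row=6, col=0), (row=6, col=2)
  Distance 6: (row=0, col=5), (row=1, col=6), (row=2, col=5), (row=3, col=6), (row=4, col=5), (row=5, col=4), (row=6, col=1), (row=6, col=3), (row=7, col=0), (row=7, col=2)
  Distance 7: (row=0, col=6), (row=2, col=6), (row=4, col=6), (row=5, col=5), (row=6, col=4), (row=7, col=1), (row=7, col=3), (row=8, col=0), (row=8, col=2)
  Distance 8: (row=5, col=6), (row=7, col=4), (row=8, col=1), (row=8, col=3)
  Distance 9: (row=6, col=6), (row=7, col=5), (row=8, col=4)
  Distance 10: (row=8, col=5)
  Distance 11: (row=8, col=6)
Total reachable: 53 (grid has 53 open cells total)

Answer: Reachable cells: 53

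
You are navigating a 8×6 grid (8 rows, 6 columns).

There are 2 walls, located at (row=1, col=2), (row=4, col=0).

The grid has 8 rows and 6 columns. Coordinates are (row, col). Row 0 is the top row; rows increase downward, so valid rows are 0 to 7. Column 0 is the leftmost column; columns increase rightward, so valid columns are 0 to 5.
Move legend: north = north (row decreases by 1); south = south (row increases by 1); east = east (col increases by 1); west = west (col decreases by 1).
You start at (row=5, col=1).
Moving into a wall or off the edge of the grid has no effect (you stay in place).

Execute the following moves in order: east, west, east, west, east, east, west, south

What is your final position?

Start: (row=5, col=1)
  east (east): (row=5, col=1) -> (row=5, col=2)
  west (west): (row=5, col=2) -> (row=5, col=1)
  east (east): (row=5, col=1) -> (row=5, col=2)
  west (west): (row=5, col=2) -> (row=5, col=1)
  east (east): (row=5, col=1) -> (row=5, col=2)
  east (east): (row=5, col=2) -> (row=5, col=3)
  west (west): (row=5, col=3) -> (row=5, col=2)
  south (south): (row=5, col=2) -> (row=6, col=2)
Final: (row=6, col=2)

Answer: Final position: (row=6, col=2)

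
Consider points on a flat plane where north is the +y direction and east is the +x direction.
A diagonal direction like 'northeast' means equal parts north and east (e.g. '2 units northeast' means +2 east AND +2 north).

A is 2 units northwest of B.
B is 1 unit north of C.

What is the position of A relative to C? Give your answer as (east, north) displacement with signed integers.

Place C at the origin (east=0, north=0).
  B is 1 unit north of C: delta (east=+0, north=+1); B at (east=0, north=1).
  A is 2 units northwest of B: delta (east=-2, north=+2); A at (east=-2, north=3).
Therefore A relative to C: (east=-2, north=3).

Answer: A is at (east=-2, north=3) relative to C.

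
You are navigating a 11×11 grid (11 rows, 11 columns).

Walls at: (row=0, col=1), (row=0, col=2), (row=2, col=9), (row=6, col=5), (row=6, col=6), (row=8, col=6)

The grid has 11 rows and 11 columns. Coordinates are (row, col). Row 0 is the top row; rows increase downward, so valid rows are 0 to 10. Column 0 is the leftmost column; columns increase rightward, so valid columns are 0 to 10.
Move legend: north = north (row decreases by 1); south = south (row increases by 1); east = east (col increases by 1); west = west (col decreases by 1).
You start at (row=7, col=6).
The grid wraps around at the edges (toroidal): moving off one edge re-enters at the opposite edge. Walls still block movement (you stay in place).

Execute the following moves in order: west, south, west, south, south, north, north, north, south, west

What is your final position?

Answer: Final position: (row=8, col=3)

Derivation:
Start: (row=7, col=6)
  west (west): (row=7, col=6) -> (row=7, col=5)
  south (south): (row=7, col=5) -> (row=8, col=5)
  west (west): (row=8, col=5) -> (row=8, col=4)
  south (south): (row=8, col=4) -> (row=9, col=4)
  south (south): (row=9, col=4) -> (row=10, col=4)
  north (north): (row=10, col=4) -> (row=9, col=4)
  north (north): (row=9, col=4) -> (row=8, col=4)
  north (north): (row=8, col=4) -> (row=7, col=4)
  south (south): (row=7, col=4) -> (row=8, col=4)
  west (west): (row=8, col=4) -> (row=8, col=3)
Final: (row=8, col=3)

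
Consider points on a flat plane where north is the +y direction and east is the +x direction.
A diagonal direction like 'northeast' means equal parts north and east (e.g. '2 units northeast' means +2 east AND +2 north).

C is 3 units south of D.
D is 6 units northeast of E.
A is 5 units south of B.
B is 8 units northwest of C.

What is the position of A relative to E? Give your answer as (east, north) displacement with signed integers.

Answer: A is at (east=-2, north=6) relative to E.

Derivation:
Place E at the origin (east=0, north=0).
  D is 6 units northeast of E: delta (east=+6, north=+6); D at (east=6, north=6).
  C is 3 units south of D: delta (east=+0, north=-3); C at (east=6, north=3).
  B is 8 units northwest of C: delta (east=-8, north=+8); B at (east=-2, north=11).
  A is 5 units south of B: delta (east=+0, north=-5); A at (east=-2, north=6).
Therefore A relative to E: (east=-2, north=6).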